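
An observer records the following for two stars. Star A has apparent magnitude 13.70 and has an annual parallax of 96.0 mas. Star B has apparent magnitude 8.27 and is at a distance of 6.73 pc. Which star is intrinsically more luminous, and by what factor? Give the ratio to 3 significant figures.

Star B is more luminous, by a factor of 62.0.

Star A: p = 96.0 mas = 0.0960″ → d = 1/p = 10.42 pc
Star A: M = m − 5 log₁₀ d + 5 = 13.70 − 5·1.0177 + 5 = 13.611
Star B: M = m − 5 log₁₀ d + 5 = 8.27 − 5·0.8280 + 5 = 9.130
ΔM = M_A − M_B = 13.611 − (9.130) = 4.481; smaller M is more luminous → Star B.
L ratio = 10^(0.4 |ΔM|) = 10^1.793 = 62.03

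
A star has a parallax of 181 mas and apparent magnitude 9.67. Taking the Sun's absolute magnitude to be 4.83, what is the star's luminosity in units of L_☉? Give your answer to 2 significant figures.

L/L_☉ ≈ 3.5×10^-3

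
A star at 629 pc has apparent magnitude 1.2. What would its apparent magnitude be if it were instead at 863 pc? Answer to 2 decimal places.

Flux ∝ 1/d², so Δm = 5 log₁₀(d₂/d₁) = 5 log₁₀(863/629) = 0.687
m₂ = m₁ + Δm = 1.2 + (0.687) = 1.887

m ≈ 1.89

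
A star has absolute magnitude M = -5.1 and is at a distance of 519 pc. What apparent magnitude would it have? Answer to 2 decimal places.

m ≈ 3.48

m = M + 5 log₁₀ d − 5 = -5.1 + 5·2.7152 − 5 = 3.476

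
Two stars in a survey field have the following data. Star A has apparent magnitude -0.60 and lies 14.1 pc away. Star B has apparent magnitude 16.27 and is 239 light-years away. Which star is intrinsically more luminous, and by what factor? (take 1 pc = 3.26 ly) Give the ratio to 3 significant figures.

Star A: M = m − 5 log₁₀ d + 5 = -0.60 − 5·1.1492 + 5 = -1.346
Star B: d = 239 ly / 3.26 = 73.31 pc
Star B: M = m − 5 log₁₀ d + 5 = 16.27 − 5·1.8652 + 5 = 11.944
ΔM = M_A − M_B = -1.346 − (11.944) = -13.290; smaller M is more luminous → Star A.
L ratio = 10^(0.4 |ΔM|) = 10^5.316 = 207100

Star A is more luminous, by a factor of 207000.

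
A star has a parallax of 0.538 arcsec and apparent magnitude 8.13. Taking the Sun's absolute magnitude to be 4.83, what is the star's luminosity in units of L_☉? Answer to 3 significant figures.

L/L_☉ ≈ 1.65×10^-3

d = 1/p = 1/0.538″ = 1.859 pc
M = m − 5 log₁₀ d + 5 = 8.13 − 5·0.2692 + 5 = 11.784
M − M_☉ = 11.784 − 4.83 = 6.954
L/L_☉ = 10^(−0.4 × 6.954) = 1.654×10^-3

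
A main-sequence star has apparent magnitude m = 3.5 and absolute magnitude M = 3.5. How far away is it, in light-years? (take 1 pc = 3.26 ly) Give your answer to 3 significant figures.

d ≈ 32.6 ly

Distance modulus: m − M = 3.5 − (3.5) = 0.000
m − M = 5 log₁₀ d − 5
log₁₀ d = (m − M)/5 + 1 = 1.0000
d = 10^1.0000 = 10.00 pc
= 32.60 ly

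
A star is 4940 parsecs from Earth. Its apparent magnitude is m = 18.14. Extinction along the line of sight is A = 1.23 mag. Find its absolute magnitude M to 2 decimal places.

M ≈ 3.44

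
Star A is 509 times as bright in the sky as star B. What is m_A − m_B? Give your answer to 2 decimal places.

m_A − m_B ≈ -6.77

Pogson: Δm = −2.5 log₁₀(ratio) = −2.5 log₁₀(509) = −2.5 × 2.7067 = -6.767
Star A is brighter, so it has the smaller magnitude: the difference is negative.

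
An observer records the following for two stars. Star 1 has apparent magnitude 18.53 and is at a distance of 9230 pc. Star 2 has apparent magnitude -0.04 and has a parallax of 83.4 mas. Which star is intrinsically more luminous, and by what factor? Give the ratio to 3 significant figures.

Star 2 is more luminous, by a factor of 45.2.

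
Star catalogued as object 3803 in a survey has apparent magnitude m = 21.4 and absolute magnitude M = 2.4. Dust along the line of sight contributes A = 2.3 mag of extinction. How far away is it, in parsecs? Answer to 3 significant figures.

m − M = 5 log₁₀(d/10 pc) + A  ⇒  21.4 − (2.4) − 2.3 = 5 log₁₀(d/10)
16.700 = 5 log₁₀(d/10)
log₁₀ d = (m − M − A)/5 + 1 = 4.3400
d = 10^4.3400 = 21880 pc

d ≈ 21900 pc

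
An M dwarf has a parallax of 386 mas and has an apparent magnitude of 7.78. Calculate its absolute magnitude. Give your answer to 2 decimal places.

M ≈ 10.71

p = 386 mas = 0.386″ → d = 1/p = 2.591 pc
5 log₁₀(d/10 pc) = 5 log₁₀(2.591) − 5 = -2.933
M = m − 5 log₁₀(d/10) = 7.78 + 2.933 = 10.713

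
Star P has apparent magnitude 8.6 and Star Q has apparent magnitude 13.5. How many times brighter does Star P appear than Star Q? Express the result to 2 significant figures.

91

Magnitude difference = -4.9
Flux ratio = 10^(−0.4 Δm) = 10^(−0.4 × -4.9) = 10^1.960 = 91.20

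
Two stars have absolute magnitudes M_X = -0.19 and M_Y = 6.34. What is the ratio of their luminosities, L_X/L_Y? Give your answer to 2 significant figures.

ΔM = M_X − M_Y = -6.53
L_X/L_Y = 10^(−0.4 ΔM) = 10^2.612 = 409.3

L_X/L_Y ≈ 410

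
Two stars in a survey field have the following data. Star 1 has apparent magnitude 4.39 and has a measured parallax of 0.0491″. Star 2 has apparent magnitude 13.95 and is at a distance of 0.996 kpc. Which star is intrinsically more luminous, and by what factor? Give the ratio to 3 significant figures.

Star 1 is more luminous, by a factor of 2.79.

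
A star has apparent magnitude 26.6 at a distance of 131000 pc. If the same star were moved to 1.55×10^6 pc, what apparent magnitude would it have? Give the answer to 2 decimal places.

Flux ∝ 1/d², so Δm = 5 log₁₀(d₂/d₁) = 5 log₁₀(1.55×10^6/131000) = 5.365
m₂ = m₁ + Δm = 26.6 + (5.365) = 31.965

m ≈ 31.97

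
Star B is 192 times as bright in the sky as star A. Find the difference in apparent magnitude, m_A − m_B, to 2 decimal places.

m_A − m_B ≈ 5.71

Pogson: Δm = −2.5 log₁₀(ratio) = −2.5 log₁₀(192) = −2.5 × 2.2833 = -5.708
Star B is brighter so has the smaller magnitude: m_A − m_B is positive.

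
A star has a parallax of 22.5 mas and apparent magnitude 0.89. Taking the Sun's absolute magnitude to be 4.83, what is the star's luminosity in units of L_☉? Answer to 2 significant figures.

L/L_☉ ≈ 740

d = 1/p = 1000/22.5 mas = 44.44 pc
M = m − 5 log₁₀ d + 5 = 0.89 − 5·1.6478 + 5 = -2.349
M − M_☉ = -2.349 − 4.83 = -7.179
L/L_☉ = 10^(−0.4 × -7.179) = 744.1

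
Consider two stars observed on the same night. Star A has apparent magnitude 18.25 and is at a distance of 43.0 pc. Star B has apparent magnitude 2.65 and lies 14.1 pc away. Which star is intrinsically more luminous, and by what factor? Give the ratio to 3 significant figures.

Star B is more luminous, by a factor of 187000.

Star A: M = m − 5 log₁₀ d + 5 = 18.25 − 5·1.6335 + 5 = 15.083
Star B: M = m − 5 log₁₀ d + 5 = 2.65 − 5·1.1492 + 5 = 1.904
ΔM = M_A − M_B = 15.083 − (1.904) = 13.179; smaller M is more luminous → Star B.
L ratio = 10^(0.4 |ΔM|) = 10^5.272 = 186900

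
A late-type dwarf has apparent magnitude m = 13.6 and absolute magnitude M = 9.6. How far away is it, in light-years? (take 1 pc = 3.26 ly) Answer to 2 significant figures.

d ≈ 210 ly

Distance modulus: m − M = 13.6 − (9.6) = 4.000
m − M = 5 log₁₀ d − 5
log₁₀ d = (m − M)/5 + 1 = 1.8000
d = 10^1.8000 = 63.10 pc
= 205.7 ly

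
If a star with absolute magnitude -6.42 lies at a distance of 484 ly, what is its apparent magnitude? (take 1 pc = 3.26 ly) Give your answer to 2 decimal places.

m ≈ -0.56

d = 484 ly / 3.26 = 148.5 pc
m = M + 5 log₁₀ d − 5 = -6.42 + 5·2.1716 − 5 = -0.562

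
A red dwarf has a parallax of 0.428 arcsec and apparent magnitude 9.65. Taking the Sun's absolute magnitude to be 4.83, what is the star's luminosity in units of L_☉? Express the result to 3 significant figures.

d = 1/p = 1/0.428″ = 2.336 pc
M = m − 5 log₁₀ d + 5 = 9.65 − 5·0.3686 + 5 = 12.807
M − M_☉ = 12.807 − 4.83 = 7.977
L/L_☉ = 10^(−0.4 × 7.977) = 6.443×10^-4

L/L_☉ ≈ 6.44×10^-4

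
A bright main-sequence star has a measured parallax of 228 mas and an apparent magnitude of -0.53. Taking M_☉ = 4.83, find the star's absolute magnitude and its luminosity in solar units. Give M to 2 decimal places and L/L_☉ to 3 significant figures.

M ≈ 1.26; L/L_☉ ≈ 26.8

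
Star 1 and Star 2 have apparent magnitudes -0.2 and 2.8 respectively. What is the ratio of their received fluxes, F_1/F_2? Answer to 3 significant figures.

Δm = -0.2 − (2.8) = -3.0
Flux ratio = 10^(−0.4 Δm) = 10^(−0.4 × -3.0) = 10^1.200 = 15.85

F_1/F_2 ≈ 15.8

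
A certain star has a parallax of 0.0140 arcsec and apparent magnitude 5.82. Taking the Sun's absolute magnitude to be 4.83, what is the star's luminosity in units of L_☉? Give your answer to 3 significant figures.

L/L_☉ ≈ 20.5

d = 1/p = 1/0.0140″ = 71.43 pc
M = m − 5 log₁₀ d + 5 = 5.82 − 5·1.8539 + 5 = 1.551
M − M_☉ = 1.551 − 4.83 = -3.279
L/L_☉ = 10^(−0.4 × -3.279) = 20.50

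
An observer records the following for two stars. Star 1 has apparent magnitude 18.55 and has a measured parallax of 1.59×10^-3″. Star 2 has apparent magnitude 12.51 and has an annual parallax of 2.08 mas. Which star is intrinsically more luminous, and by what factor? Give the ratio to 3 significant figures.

Star 1: d = 1/p = 1/1.59×10^-3″ = 628.9 pc
Star 1: M = m − 5 log₁₀ d + 5 = 18.55 − 5·2.7986 + 5 = 9.557
Star 2: p = 2.08 mas = 2.08×10^-3″ → d = 1/p = 480.8 pc
Star 2: M = m − 5 log₁₀ d + 5 = 12.51 − 5·2.6819 + 5 = 4.100
ΔM = M_1 − M_2 = 9.557 − (4.100) = 5.457; smaller M is more luminous → Star 2.
L ratio = 10^(0.4 |ΔM|) = 10^2.183 = 152.3

Star 2 is more luminous, by a factor of 152.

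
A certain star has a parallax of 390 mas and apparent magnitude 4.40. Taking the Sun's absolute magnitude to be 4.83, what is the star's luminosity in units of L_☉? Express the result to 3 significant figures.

L/L_☉ ≈ 0.0977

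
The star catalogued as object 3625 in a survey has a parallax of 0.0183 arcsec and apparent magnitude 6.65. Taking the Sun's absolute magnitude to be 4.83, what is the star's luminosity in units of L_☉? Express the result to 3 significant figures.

d = 1/p = 1/0.0183″ = 54.64 pc
M = m − 5 log₁₀ d + 5 = 6.65 − 5·1.7375 + 5 = 2.962
M − M_☉ = 2.962 − 4.83 = -1.868
L/L_☉ = 10^(−0.4 × -1.868) = 5.586

L/L_☉ ≈ 5.59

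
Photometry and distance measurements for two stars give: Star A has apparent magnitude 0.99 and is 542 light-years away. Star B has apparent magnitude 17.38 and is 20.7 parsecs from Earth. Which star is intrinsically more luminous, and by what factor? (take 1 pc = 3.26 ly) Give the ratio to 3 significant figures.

Star A is more luminous, by a factor of 2.32×10^8.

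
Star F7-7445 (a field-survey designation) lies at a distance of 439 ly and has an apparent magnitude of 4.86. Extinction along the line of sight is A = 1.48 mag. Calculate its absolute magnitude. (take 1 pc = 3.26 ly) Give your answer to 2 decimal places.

M ≈ -2.27

d = 439 ly / 3.26 = 134.7 pc
5 log₁₀(d/10 pc) = 5 log₁₀(134.7) − 5 = 5.646
M = m − 5 log₁₀(d/10) − A = 4.86 − 5.646 − 1.48 = -2.266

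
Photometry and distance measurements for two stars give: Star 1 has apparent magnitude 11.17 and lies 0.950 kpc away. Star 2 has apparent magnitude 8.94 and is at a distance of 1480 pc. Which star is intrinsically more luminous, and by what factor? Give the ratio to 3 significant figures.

Star 1: d = 0.950 kpc = 950.0 pc
Star 1: M = m − 5 log₁₀ d + 5 = 11.17 − 5·2.9777 + 5 = 1.281
Star 2: M = m − 5 log₁₀ d + 5 = 8.94 − 5·3.1703 + 5 = -1.911
ΔM = M_1 − M_2 = 1.281 − (-1.911) = 3.193; smaller M is more luminous → Star 2.
L ratio = 10^(0.4 |ΔM|) = 10^1.277 = 18.93

Star 2 is more luminous, by a factor of 18.9.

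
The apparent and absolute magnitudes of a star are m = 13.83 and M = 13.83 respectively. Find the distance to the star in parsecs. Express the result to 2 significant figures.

d ≈ 10 pc

Distance modulus: m − M = 13.83 − (13.83) = 0.000
m − M = 5 log₁₀ d − 5
log₁₀ d = (m − M)/5 + 1 = 1.0000
d = 10^1.0000 = 10.00 pc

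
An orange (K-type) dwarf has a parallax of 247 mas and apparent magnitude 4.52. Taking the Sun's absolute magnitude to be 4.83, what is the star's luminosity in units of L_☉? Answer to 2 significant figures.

d = 1/p = 1000/247 mas = 4.049 pc
M = m − 5 log₁₀ d + 5 = 4.52 − 5·0.6073 + 5 = 6.483
M − M_☉ = 6.483 − 4.83 = 1.653
L/L_☉ = 10^(−0.4 × 1.653) = 0.2181

L/L_☉ ≈ 0.22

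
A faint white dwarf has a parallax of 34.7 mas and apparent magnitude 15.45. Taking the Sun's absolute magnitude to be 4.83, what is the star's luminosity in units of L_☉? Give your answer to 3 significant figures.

d = 1/p = 1000/34.7 mas = 28.82 pc
M = m − 5 log₁₀ d + 5 = 15.45 − 5·1.4597 + 5 = 13.152
M − M_☉ = 13.152 − 4.83 = 8.322
L/L_☉ = 10^(−0.4 × 8.322) = 4.692×10^-4

L/L_☉ ≈ 4.69×10^-4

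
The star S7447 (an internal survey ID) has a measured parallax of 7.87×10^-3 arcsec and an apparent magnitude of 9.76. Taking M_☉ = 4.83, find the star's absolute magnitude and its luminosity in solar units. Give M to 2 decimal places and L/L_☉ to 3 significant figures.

d = 1/p = 1/7.87×10^-3″ = 127.1 pc
M = m − 5 log₁₀ d + 5 = 9.76 − 5·2.1040 + 5 = 4.240
M − M_☉ = 4.240 − 4.83 = -0.590
L/L_☉ = 10^(−0.4 × -0.590) = 1.722

M ≈ 4.24; L/L_☉ ≈ 1.72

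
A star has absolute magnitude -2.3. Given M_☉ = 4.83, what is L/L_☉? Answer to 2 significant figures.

L/L_☉ ≈ 710

M − M_☉ = -2.3 − 4.83 = -7.130
L/L_☉ = 10^(−0.4 (M − M_☉)) = 10^2.852 = 711.2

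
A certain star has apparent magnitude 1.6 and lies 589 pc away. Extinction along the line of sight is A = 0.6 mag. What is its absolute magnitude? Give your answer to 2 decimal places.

M ≈ -7.85

5 log₁₀(d/10 pc) = 5 log₁₀(589.0) − 5 = 8.851
M = m − 5 log₁₀(d/10) − A = 1.6 − 8.851 − 0.6 = -7.851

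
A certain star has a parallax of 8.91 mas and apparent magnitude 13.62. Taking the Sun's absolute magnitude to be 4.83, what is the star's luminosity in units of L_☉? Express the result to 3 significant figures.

L/L_☉ ≈ 0.0384

d = 1/p = 1000/8.91 mas = 112.2 pc
M = m − 5 log₁₀ d + 5 = 13.62 − 5·2.0501 + 5 = 8.369
M − M_☉ = 8.369 − 4.83 = 3.539
L/L_☉ = 10^(−0.4 × 3.539) = 0.03839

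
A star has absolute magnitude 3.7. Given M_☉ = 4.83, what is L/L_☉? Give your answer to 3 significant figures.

M − M_☉ = 3.7 − 4.83 = -1.130
L/L_☉ = 10^(−0.4 (M − M_☉)) = 10^0.452 = 2.831

L/L_☉ ≈ 2.83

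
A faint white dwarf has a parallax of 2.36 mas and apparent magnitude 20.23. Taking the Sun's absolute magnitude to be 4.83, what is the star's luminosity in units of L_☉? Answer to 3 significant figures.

L/L_☉ ≈ 1.24×10^-3

d = 1/p = 1000/2.36 mas = 423.7 pc
M = m − 5 log₁₀ d + 5 = 20.23 − 5·2.6271 + 5 = 12.095
M − M_☉ = 12.095 − 4.83 = 7.265
L/L_☉ = 10^(−0.4 × 7.265) = 1.242×10^-3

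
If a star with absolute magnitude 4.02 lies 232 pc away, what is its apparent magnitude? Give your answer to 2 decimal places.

m ≈ 10.85

m = M + 5 log₁₀ d − 5 = 4.02 + 5·2.3655 − 5 = 10.847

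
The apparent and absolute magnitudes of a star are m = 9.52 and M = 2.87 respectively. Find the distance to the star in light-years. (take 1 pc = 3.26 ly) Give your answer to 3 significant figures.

Distance modulus: m − M = 9.52 − (2.87) = 6.650
m − M = 5 log₁₀ d − 5
log₁₀ d = (m − M)/5 + 1 = 2.3300
d = 10^2.3300 = 213.8 pc
= 697.0 ly

d ≈ 697 ly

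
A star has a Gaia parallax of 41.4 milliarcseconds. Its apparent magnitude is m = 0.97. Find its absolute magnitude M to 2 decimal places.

p = 41.4 mas = 0.0414″ → d = 1/p = 24.15 pc
5 log₁₀(d/10 pc) = 5 log₁₀(24.15) − 5 = 1.915
M = m − 5 log₁₀(d/10) = 0.97 − 1.915 = -0.945

M ≈ -0.94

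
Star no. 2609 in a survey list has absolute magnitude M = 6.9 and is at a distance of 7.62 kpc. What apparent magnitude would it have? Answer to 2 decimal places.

m ≈ 21.31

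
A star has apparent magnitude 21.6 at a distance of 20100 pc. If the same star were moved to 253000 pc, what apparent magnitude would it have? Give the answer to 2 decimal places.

Flux ∝ 1/d², so Δm = 5 log₁₀(d₂/d₁) = 5 log₁₀(253000/20100) = 5.500
m₂ = m₁ + Δm = 21.6 + (5.500) = 27.100

m ≈ 27.10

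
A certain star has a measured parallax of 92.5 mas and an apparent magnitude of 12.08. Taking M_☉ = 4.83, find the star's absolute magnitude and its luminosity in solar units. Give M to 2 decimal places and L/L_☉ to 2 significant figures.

M ≈ 11.91; L/L_☉ ≈ 1.5×10^-3

d = 1/p = 1000/92.5 mas = 10.81 pc
M = m − 5 log₁₀ d + 5 = 12.08 − 5·1.0339 + 5 = 11.911
M − M_☉ = 11.911 − 4.83 = 7.081
L/L_☉ = 10^(−0.4 × 7.081) = 1.471×10^-3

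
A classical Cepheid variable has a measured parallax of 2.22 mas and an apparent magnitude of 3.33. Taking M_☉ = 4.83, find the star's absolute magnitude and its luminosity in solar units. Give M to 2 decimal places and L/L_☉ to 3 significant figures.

M ≈ -4.94; L/L_☉ ≈ 8080

d = 1/p = 1000/2.22 mas = 450.5 pc
M = m − 5 log₁₀ d + 5 = 3.33 − 5·2.6536 + 5 = -4.938
M − M_☉ = -4.938 − 4.83 = -9.768
L/L_☉ = 10^(−0.4 × -9.768) = 8078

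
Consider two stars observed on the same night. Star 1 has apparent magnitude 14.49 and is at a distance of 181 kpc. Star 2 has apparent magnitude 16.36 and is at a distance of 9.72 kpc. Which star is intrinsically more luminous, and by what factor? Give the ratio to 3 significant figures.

Star 1: d = 181 kpc = 181000 pc
Star 1: M = m − 5 log₁₀ d + 5 = 14.49 − 5·5.2577 + 5 = -6.798
Star 2: d = 9.72 kpc = 9720 pc
Star 2: M = m − 5 log₁₀ d + 5 = 16.36 − 5·3.9877 + 5 = 1.422
ΔM = M_1 − M_2 = -6.798 − (1.422) = -8.220; smaller M is more luminous → Star 1.
L ratio = 10^(0.4 |ΔM|) = 10^3.288 = 1941

Star 1 is more luminous, by a factor of 1940.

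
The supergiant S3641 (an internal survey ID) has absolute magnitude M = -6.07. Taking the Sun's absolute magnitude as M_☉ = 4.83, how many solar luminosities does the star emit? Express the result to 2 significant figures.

L/L_☉ ≈ 23000

M − M_☉ = -6.07 − 4.83 = -10.900
L/L_☉ = 10^(−0.4 (M − M_☉)) = 10^4.360 = 22910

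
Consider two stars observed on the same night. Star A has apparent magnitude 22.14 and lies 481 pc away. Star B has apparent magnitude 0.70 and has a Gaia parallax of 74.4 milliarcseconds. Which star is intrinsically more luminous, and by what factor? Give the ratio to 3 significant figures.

Star B is more luminous, by a factor of 294000.

Star A: M = m − 5 log₁₀ d + 5 = 22.14 − 5·2.6821 + 5 = 13.729
Star B: p = 74.4 mas = 0.0744″ → d = 1/p = 13.44 pc
Star B: M = m − 5 log₁₀ d + 5 = 0.70 − 5·1.1284 + 5 = 0.058
ΔM = M_A − M_B = 13.729 − (0.058) = 13.671; smaller M is more luminous → Star B.
L ratio = 10^(0.4 |ΔM|) = 10^5.469 = 294100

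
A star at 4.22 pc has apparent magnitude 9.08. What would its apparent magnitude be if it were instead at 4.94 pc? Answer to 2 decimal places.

Flux ∝ 1/d², so Δm = 5 log₁₀(d₂/d₁) = 5 log₁₀(4.94/4.22) = 0.342
m₂ = m₁ + Δm = 9.08 + (0.342) = 9.422

m ≈ 9.42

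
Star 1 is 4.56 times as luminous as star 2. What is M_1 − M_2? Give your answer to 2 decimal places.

Pogson: ΔM = −2.5 log₁₀(ratio) = −2.5 log₁₀(4.56) = −2.5 × 0.6590 = -1.647
Star 1 is brighter, so it has the smaller magnitude: the difference is negative.

M_1 − M_2 ≈ -1.65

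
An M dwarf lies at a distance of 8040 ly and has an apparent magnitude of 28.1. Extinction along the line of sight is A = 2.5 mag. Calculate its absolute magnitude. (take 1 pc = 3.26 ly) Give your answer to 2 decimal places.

M ≈ 13.64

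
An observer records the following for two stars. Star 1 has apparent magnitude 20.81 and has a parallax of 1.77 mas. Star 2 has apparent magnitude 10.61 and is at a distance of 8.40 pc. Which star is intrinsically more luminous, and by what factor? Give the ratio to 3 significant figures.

Star 2 is more luminous, by a factor of 2.66.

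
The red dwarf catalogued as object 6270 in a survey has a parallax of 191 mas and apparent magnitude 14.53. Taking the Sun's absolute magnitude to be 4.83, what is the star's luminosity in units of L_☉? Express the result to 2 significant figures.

d = 1/p = 1000/191 mas = 5.236 pc
M = m − 5 log₁₀ d + 5 = 14.53 − 5·0.7190 + 5 = 15.935
M − M_☉ = 15.935 − 4.83 = 11.105
L/L_☉ = 10^(−0.4 × 11.105) = 3.614×10^-5

L/L_☉ ≈ 3.6×10^-5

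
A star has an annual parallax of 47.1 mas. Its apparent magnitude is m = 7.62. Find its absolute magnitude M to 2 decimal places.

M ≈ 5.99

p = 47.1 mas = 0.0471″ → d = 1/p = 21.23 pc
5 log₁₀(d/10 pc) = 5 log₁₀(21.23) − 5 = 1.635
M = m − 5 log₁₀(d/10) = 7.62 − 1.635 = 5.985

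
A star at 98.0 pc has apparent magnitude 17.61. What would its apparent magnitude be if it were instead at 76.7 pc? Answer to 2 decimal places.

m ≈ 17.08

Flux ∝ 1/d², so Δm = 5 log₁₀(d₂/d₁) = 5 log₁₀(76.7/98.0) = -0.532
m₂ = m₁ + Δm = 17.61 + (-0.532) = 17.078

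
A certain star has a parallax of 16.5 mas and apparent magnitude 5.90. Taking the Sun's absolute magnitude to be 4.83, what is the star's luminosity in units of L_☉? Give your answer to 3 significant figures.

d = 1/p = 1000/16.5 mas = 60.61 pc
M = m − 5 log₁₀ d + 5 = 5.90 − 5·1.7825 + 5 = 1.987
M − M_☉ = 1.987 − 4.83 = -2.843
L/L_☉ = 10^(−0.4 × -2.843) = 13.71

L/L_☉ ≈ 13.7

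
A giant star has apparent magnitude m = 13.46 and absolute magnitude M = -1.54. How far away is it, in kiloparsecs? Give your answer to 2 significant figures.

Distance modulus: m − M = 13.46 − (-1.54) = 15.000
m − M = 5 log₁₀ d − 5
log₁₀ d = (m − M)/5 + 1 = 4.0000
d = 10^4.0000 = 10000 pc
= 10.00 kpc

d ≈ 10 kpc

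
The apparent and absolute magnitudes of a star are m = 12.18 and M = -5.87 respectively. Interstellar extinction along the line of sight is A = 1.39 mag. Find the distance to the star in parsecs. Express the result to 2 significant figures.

d ≈ 21000 pc

m − M = 5 log₁₀(d/10 pc) + A  ⇒  12.18 − (-5.87) − 1.39 = 5 log₁₀(d/10)
16.660 = 5 log₁₀(d/10)
log₁₀ d = (m − M − A)/5 + 1 = 4.3320
d = 10^4.3320 = 21480 pc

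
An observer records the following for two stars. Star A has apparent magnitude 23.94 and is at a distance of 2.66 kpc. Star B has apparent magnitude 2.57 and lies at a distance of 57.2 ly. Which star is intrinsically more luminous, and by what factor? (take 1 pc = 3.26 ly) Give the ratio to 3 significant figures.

Star B is more luminous, by a factor of 15400.

Star A: d = 2.66 kpc = 2660 pc
Star A: M = m − 5 log₁₀ d + 5 = 23.94 − 5·3.4249 + 5 = 11.816
Star B: d = 57.2 ly / 3.26 = 17.55 pc
Star B: M = m − 5 log₁₀ d + 5 = 2.57 − 5·1.2442 + 5 = 1.349
ΔM = M_A − M_B = 11.816 − (1.349) = 10.466; smaller M is more luminous → Star B.
L ratio = 10^(0.4 |ΔM|) = 10^4.187 = 15370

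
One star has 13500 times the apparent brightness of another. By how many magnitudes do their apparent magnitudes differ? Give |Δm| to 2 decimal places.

Pogson: Δm = −2.5 log₁₀(ratio) = −2.5 log₁₀(13500) = −2.5 × 4.1303 = -10.326

|Δm| ≈ 10.33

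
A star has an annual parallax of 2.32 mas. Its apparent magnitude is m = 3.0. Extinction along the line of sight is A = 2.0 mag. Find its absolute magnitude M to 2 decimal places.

M ≈ -7.17

p = 2.32 mas = 2.32×10^-3″ → d = 1/p = 431.0 pc
5 log₁₀(d/10 pc) = 5 log₁₀(431.0) − 5 = 8.173
M = m − 5 log₁₀(d/10) − A = 3.0 − 8.173 − 2.0 = -7.173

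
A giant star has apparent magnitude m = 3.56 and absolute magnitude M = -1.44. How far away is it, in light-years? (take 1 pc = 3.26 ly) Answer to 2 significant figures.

d ≈ 330 ly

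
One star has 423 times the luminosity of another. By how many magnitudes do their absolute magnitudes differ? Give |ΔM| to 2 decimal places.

|ΔM| ≈ 6.57

Pogson: ΔM = −2.5 log₁₀(ratio) = −2.5 log₁₀(423) = −2.5 × 2.6263 = -6.566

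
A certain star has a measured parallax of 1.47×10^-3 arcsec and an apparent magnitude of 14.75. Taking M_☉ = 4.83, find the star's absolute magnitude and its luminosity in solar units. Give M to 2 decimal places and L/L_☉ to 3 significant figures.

d = 1/p = 1/1.47×10^-3″ = 680.3 pc
M = m − 5 log₁₀ d + 5 = 14.75 − 5·2.8327 + 5 = 5.587
M − M_☉ = 5.587 − 4.83 = 0.757
L/L_☉ = 10^(−0.4 × 0.757) = 0.4982

M ≈ 5.59; L/L_☉ ≈ 0.498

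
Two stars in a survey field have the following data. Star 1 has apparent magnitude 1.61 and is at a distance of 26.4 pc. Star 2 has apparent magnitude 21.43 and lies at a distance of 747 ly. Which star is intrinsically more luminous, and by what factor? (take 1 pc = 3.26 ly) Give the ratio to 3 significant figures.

Star 1 is more luminous, by a factor of 1.12×10^6.

Star 1: M = m − 5 log₁₀ d + 5 = 1.61 − 5·1.4216 + 5 = -0.498
Star 2: d = 747 ly / 3.26 = 229.1 pc
Star 2: M = m − 5 log₁₀ d + 5 = 21.43 − 5·2.3601 + 5 = 14.629
ΔM = M_1 − M_2 = -0.498 − (14.629) = -15.128; smaller M is more luminous → Star 1.
L ratio = 10^(0.4 |ΔM|) = 10^6.051 = 1.125×10^6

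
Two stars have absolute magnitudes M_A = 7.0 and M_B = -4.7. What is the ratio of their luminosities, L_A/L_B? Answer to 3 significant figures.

ΔM = M_A − M_B = 11.7
L_A/L_B = 10^(−0.4 ΔM) = 10^-4.680 = 2.089×10^-5

L_A/L_B ≈ 2.09×10^-5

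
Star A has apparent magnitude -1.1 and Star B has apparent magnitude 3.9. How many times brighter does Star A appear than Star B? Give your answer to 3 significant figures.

100

Δm = -1.1 − (3.9) = -5.0
Flux ratio = 10^(−0.4 Δm) = 10^(−0.4 × -5.0) = 10^2.000 = 100.0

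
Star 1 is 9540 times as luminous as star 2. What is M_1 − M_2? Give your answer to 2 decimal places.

M_1 − M_2 ≈ -9.95

Pogson: ΔM = −2.5 log₁₀(ratio) = −2.5 log₁₀(9540) = −2.5 × 3.9795 = -9.949
Star 1 is brighter, so it has the smaller magnitude: the difference is negative.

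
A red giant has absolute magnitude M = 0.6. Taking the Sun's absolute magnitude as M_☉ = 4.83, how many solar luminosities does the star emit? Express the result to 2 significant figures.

L/L_☉ ≈ 49

M − M_☉ = 0.6 − 4.83 = -4.230
L/L_☉ = 10^(−0.4 (M − M_☉)) = 10^1.692 = 49.20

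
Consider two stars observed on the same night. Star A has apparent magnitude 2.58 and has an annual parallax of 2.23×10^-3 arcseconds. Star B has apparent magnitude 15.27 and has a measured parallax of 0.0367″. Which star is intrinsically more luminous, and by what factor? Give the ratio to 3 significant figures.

Star A is more luminous, by a factor of 3.23×10^7.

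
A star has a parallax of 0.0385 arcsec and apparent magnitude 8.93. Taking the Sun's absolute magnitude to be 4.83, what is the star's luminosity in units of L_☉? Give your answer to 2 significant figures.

L/L_☉ ≈ 0.15

d = 1/p = 1/0.0385″ = 25.97 pc
M = m − 5 log₁₀ d + 5 = 8.93 − 5·1.4145 + 5 = 6.857
M − M_☉ = 6.857 − 4.83 = 2.027
L/L_☉ = 10^(−0.4 × 2.027) = 0.1546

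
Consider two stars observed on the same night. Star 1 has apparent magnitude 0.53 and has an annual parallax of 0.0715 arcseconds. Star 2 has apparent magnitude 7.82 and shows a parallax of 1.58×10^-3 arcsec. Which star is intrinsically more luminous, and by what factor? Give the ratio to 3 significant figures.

Star 1: d = 1/p = 1/0.0715″ = 13.99 pc
Star 1: M = m − 5 log₁₀ d + 5 = 0.53 − 5·1.1457 + 5 = -0.198
Star 2: d = 1/p = 1/1.58×10^-3″ = 632.9 pc
Star 2: M = m − 5 log₁₀ d + 5 = 7.82 − 5·2.8013 + 5 = -1.187
ΔM = M_1 − M_2 = -0.198 − (-1.187) = 0.988; smaller M is more luminous → Star 2.
L ratio = 10^(0.4 |ΔM|) = 10^0.395 = 2.485

Star 2 is more luminous, by a factor of 2.48.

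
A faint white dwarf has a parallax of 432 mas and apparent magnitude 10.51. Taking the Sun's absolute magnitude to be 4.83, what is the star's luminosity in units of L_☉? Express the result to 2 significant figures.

L/L_☉ ≈ 2.9×10^-4

d = 1/p = 1000/432 mas = 2.315 pc
M = m − 5 log₁₀ d + 5 = 10.51 − 5·0.3645 + 5 = 13.687
M − M_☉ = 13.687 − 4.83 = 8.857
L/L_☉ = 10^(−0.4 × 8.857) = 2.864×10^-4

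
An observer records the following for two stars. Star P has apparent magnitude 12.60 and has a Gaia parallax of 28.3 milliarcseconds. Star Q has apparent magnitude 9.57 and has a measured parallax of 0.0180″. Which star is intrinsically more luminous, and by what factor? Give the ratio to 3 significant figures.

Star Q is more luminous, by a factor of 40.3.

Star P: p = 28.3 mas = 0.0283″ → d = 1/p = 35.34 pc
Star P: M = m − 5 log₁₀ d + 5 = 12.60 − 5·1.5482 + 5 = 9.859
Star Q: d = 1/p = 1/0.0180″ = 55.56 pc
Star Q: M = m − 5 log₁₀ d + 5 = 9.57 − 5·1.7447 + 5 = 5.846
ΔM = M_P − M_Q = 9.859 − (5.846) = 4.013; smaller M is more luminous → Star Q.
L ratio = 10^(0.4 |ΔM|) = 10^1.605 = 40.27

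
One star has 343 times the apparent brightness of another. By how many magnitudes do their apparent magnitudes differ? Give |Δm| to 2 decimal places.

Pogson: Δm = −2.5 log₁₀(ratio) = −2.5 log₁₀(343) = −2.5 × 2.5353 = -6.338

|Δm| ≈ 6.34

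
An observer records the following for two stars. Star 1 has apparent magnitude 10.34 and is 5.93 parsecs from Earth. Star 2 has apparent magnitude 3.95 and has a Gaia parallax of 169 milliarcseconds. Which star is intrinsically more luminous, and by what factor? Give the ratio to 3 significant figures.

Star 1: M = m − 5 log₁₀ d + 5 = 10.34 − 5·0.7731 + 5 = 11.475
Star 2: p = 169 mas = 0.169″ → d = 1/p = 5.917 pc
Star 2: M = m − 5 log₁₀ d + 5 = 3.95 − 5·0.7721 + 5 = 5.089
ΔM = M_1 − M_2 = 11.475 − (5.089) = 6.385; smaller M is more luminous → Star 2.
L ratio = 10^(0.4 |ΔM|) = 10^2.554 = 358.2

Star 2 is more luminous, by a factor of 358.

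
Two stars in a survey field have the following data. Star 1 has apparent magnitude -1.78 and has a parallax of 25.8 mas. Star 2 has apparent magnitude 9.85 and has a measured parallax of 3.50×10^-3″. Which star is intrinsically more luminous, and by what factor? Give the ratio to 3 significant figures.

Star 1 is more luminous, by a factor of 826.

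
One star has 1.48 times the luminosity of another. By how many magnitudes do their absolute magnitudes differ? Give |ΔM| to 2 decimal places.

Pogson: ΔM = −2.5 log₁₀(ratio) = −2.5 log₁₀(1.48) = −2.5 × 0.1703 = -0.426

|ΔM| ≈ 0.43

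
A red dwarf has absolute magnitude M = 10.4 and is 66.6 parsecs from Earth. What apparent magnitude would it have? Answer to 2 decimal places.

m ≈ 14.52

m = M + 5 log₁₀ d − 5 = 10.4 + 5·1.8235 − 5 = 14.517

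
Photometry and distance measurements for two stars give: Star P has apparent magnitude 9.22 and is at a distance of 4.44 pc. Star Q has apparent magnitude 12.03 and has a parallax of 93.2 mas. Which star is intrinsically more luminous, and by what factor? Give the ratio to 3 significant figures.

Star P is more luminous, by a factor of 2.28.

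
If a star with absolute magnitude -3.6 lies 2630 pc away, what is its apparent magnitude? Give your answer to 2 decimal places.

m ≈ 8.50

m = M + 5 log₁₀ d − 5 = -3.6 + 5·3.4200 − 5 = 8.500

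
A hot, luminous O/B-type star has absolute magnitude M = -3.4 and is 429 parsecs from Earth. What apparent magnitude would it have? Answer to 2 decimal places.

m = M + 5 log₁₀ d − 5 = -3.4 + 5·2.6325 − 5 = 4.762

m ≈ 4.76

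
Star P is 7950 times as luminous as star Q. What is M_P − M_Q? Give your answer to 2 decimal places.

Pogson: ΔM = −2.5 log₁₀(ratio) = −2.5 log₁₀(7950) = −2.5 × 3.9004 = -9.751
Star P is brighter, so it has the smaller magnitude: the difference is negative.

M_P − M_Q ≈ -9.75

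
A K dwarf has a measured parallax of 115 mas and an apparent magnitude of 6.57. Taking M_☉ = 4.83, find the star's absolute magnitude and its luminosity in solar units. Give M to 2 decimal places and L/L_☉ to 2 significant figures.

M ≈ 6.87; L/L_☉ ≈ 0.15

d = 1/p = 1000/115 mas = 8.696 pc
M = m − 5 log₁₀ d + 5 = 6.57 − 5·0.9393 + 5 = 6.873
M − M_☉ = 6.873 − 4.83 = 2.043
L/L_☉ = 10^(−0.4 × 2.043) = 0.1523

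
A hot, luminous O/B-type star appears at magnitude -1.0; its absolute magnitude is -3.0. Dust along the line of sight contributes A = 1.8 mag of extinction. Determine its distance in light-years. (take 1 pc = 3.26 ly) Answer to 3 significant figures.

d ≈ 35.7 ly

m − M = 5 log₁₀(d/10 pc) + A  ⇒  -1.0 − (-3.0) − 1.8 = 5 log₁₀(d/10)
0.200 = 5 log₁₀(d/10)
log₁₀ d = (m − M − A)/5 + 1 = 1.0400
d = 10^1.0400 = 10.96 pc
= 35.75 ly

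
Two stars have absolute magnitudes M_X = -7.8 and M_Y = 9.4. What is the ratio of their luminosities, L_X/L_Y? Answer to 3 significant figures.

L_X/L_Y ≈ 7.59×10^6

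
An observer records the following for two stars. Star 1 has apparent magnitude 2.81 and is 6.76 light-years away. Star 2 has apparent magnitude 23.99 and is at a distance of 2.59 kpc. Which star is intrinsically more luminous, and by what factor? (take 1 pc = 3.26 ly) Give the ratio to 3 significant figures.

Star 1: d = 6.76 ly / 3.26 = 2.074 pc
Star 1: M = m − 5 log₁₀ d + 5 = 2.81 − 5·0.3167 + 5 = 6.226
Star 2: d = 2.59 kpc = 2590 pc
Star 2: M = m − 5 log₁₀ d + 5 = 23.99 − 5·3.4133 + 5 = 11.924
ΔM = M_1 − M_2 = 6.226 − (11.924) = -5.697; smaller M is more luminous → Star 1.
L ratio = 10^(0.4 |ΔM|) = 10^2.279 = 190.0

Star 1 is more luminous, by a factor of 190.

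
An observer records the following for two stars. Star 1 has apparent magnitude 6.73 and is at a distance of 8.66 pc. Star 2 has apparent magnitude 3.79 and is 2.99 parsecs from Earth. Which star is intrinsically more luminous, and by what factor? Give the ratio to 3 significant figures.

Star 2 is more luminous, by a factor of 1.79.

Star 1: M = m − 5 log₁₀ d + 5 = 6.73 − 5·0.9375 + 5 = 7.042
Star 2: M = m − 5 log₁₀ d + 5 = 3.79 − 5·0.4757 + 5 = 6.412
ΔM = M_1 − M_2 = 7.042 − (6.412) = 0.631; smaller M is more luminous → Star 2.
L ratio = 10^(0.4 |ΔM|) = 10^0.252 = 1.788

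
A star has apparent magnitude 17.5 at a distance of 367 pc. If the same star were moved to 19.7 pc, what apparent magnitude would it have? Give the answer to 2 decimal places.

Flux ∝ 1/d², so Δm = 5 log₁₀(d₂/d₁) = 5 log₁₀(19.7/367) = -6.351
m₂ = m₁ + Δm = 17.5 + (-6.351) = 11.149

m ≈ 11.15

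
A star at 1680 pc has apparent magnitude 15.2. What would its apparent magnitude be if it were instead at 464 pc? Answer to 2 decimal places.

Flux ∝ 1/d², so Δm = 5 log₁₀(d₂/d₁) = 5 log₁₀(464/1680) = -2.794
m₂ = m₁ + Δm = 15.2 + (-2.794) = 12.406

m ≈ 12.41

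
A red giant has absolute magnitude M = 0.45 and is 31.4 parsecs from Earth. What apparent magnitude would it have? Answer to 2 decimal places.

m ≈ 2.93

m = M + 5 log₁₀ d − 5 = 0.45 + 5·1.4969 − 5 = 2.935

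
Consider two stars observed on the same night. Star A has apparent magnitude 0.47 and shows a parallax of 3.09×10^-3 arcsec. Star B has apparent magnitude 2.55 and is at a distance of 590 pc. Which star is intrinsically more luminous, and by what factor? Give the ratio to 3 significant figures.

Star A is more luminous, by a factor of 2.04.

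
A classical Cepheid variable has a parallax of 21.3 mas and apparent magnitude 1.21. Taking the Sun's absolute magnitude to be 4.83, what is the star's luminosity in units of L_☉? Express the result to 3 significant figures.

L/L_☉ ≈ 618

d = 1/p = 1000/21.3 mas = 46.95 pc
M = m − 5 log₁₀ d + 5 = 1.21 − 5·1.6716 + 5 = -2.148
M − M_☉ = -2.148 − 4.83 = -6.978
L/L_☉ = 10^(−0.4 × -6.978) = 618.4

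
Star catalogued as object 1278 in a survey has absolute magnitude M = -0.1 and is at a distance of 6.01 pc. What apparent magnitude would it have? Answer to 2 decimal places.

m = M + 5 log₁₀ d − 5 = -0.1 + 5·0.7789 − 5 = -1.206

m ≈ -1.21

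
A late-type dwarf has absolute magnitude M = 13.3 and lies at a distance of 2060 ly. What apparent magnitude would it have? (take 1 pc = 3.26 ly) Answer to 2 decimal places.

m ≈ 22.30

d = 2060 ly / 3.26 = 631.9 pc
m = M + 5 log₁₀ d − 5 = 13.3 + 5·2.8006 − 5 = 22.303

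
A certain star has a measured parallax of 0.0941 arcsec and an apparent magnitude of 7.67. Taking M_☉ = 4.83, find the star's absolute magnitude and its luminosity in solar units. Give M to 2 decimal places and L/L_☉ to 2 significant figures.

M ≈ 7.54; L/L_☉ ≈ 0.083

d = 1/p = 1/0.0941″ = 10.63 pc
M = m − 5 log₁₀ d + 5 = 7.67 − 5·1.0264 + 5 = 7.538
M − M_☉ = 7.538 − 4.83 = 2.708
L/L_☉ = 10^(−0.4 × 2.708) = 0.08257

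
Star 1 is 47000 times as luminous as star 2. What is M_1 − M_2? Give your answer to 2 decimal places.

Pogson: ΔM = −2.5 log₁₀(ratio) = −2.5 log₁₀(47000) = −2.5 × 4.6721 = -11.680
Star 1 is brighter, so it has the smaller magnitude: the difference is negative.

M_1 − M_2 ≈ -11.68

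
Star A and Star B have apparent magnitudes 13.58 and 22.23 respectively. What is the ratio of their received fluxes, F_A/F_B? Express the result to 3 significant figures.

F_A/F_B ≈ 2880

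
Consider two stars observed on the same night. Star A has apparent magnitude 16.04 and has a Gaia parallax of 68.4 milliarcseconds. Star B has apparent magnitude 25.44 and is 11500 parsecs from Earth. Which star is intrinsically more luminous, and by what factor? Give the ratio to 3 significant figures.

Star B is more luminous, by a factor of 108.

Star A: p = 68.4 mas = 0.0684″ → d = 1/p = 14.62 pc
Star A: M = m − 5 log₁₀ d + 5 = 16.04 − 5·1.1649 + 5 = 15.215
Star B: M = m − 5 log₁₀ d + 5 = 25.44 − 5·4.0607 + 5 = 10.137
ΔM = M_A − M_B = 15.215 − (10.137) = 5.079; smaller M is more luminous → Star B.
L ratio = 10^(0.4 |ΔM|) = 10^2.032 = 107.5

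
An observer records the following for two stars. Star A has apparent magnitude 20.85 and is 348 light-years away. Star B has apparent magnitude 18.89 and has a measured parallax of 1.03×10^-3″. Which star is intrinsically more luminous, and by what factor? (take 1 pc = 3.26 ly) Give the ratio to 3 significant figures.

Star A: d = 348 ly / 3.26 = 106.7 pc
Star A: M = m − 5 log₁₀ d + 5 = 20.85 − 5·2.0284 + 5 = 15.708
Star B: d = 1/p = 1/1.03×10^-3″ = 970.9 pc
Star B: M = m − 5 log₁₀ d + 5 = 18.89 − 5·2.9872 + 5 = 8.954
ΔM = M_A − M_B = 15.708 − (8.954) = 6.754; smaller M is more luminous → Star B.
L ratio = 10^(0.4 |ΔM|) = 10^2.702 = 503.0

Star B is more luminous, by a factor of 503.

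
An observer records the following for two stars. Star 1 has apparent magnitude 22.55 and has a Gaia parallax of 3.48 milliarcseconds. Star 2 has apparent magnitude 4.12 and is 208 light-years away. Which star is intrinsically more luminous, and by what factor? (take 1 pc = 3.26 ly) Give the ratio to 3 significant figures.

Star 1: p = 3.48 mas = 3.48×10^-3″ → d = 1/p = 287.4 pc
Star 1: M = m − 5 log₁₀ d + 5 = 22.55 − 5·2.4584 + 5 = 15.258
Star 2: d = 208 ly / 3.26 = 63.80 pc
Star 2: M = m − 5 log₁₀ d + 5 = 4.12 − 5·1.8048 + 5 = 0.096
ΔM = M_1 − M_2 = 15.258 − (0.096) = 15.162; smaller M is more luminous → Star 2.
L ratio = 10^(0.4 |ΔM|) = 10^6.065 = 1.161×10^6

Star 2 is more luminous, by a factor of 1.16×10^6.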